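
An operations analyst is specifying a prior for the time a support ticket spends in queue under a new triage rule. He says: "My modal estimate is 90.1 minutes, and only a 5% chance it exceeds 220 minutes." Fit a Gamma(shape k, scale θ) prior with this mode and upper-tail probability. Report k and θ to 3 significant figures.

Gamma(k,θ) with k>1 has mode (k−1)θ, so θ = 90.1/(k−1).
Need P(X < 220) = 0.95 with θ tied to k this way. Start at k = 2, θ = 90.1: P(X<220) ≈ 0.701.
Too low — raise k to concentrate. Iterating converges to k ≈ 4.42.
Then θ = 90.1/(4.42−1) ≈ 26.4.

k ≈ 4.42, θ ≈ 26.4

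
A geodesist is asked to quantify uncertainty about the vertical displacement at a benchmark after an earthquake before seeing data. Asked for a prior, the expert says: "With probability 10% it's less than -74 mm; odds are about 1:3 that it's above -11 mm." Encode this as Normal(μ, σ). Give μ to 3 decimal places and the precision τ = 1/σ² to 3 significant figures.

The p-quantile of Normal(μ,σ) is μ + z_p·σ, with z_{0.1} = -1.282 and z_{0.75} = 0.6745.
Eliminate σ: μ = (z₂·x₁ − z₁·x₂)/(z₂ − z₁) = (0.6745·-74 − (-1.282)·-11)/1.956 = -32.724.
Then σ = (x₂ − x₁)/(z₂ − z₁) = (-11 − -74)/1.956 = 32.208.
Precision τ = 1/σ² = 1/32.21² = 0.000964.

μ = -32.724, τ = 0.000964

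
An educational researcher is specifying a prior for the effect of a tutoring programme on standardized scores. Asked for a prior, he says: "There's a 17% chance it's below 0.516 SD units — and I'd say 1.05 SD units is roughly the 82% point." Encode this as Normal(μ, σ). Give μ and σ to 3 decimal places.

For Normal(μ,σ), the p-quantile is μ + z_p·σ. Here z_{0.17} = -0.9542, z_{0.82} = 0.9154.
So 0.516 = μ − 0.9542σ and 1.05 = μ + 0.9154σ.
Subtracting: σ = (1.05 − 0.516)/(0.9154 − (-0.9542)) = 0.286.
Then μ = 0.516 − (-0.9542)·0.286 = 0.789.

μ = 0.789, σ = 0.286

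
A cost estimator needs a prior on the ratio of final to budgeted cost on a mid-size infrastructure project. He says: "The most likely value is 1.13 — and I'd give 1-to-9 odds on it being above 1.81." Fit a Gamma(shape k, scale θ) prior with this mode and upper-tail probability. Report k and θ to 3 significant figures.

Gamma(k,θ) with k>1 has mode (k−1)θ, so θ = 1.13/(k−1).
Need P(X < 1.81) = 0.9 with θ tied to k this way. Start at k = 2, θ = 1.13: P(X<1.81) ≈ 0.476.
Too low — raise k to concentrate. Iterating converges to k ≈ 9.47.
Then θ = 1.13/(9.47−1) ≈ 0.133.

k ≈ 9.47, θ ≈ 0.133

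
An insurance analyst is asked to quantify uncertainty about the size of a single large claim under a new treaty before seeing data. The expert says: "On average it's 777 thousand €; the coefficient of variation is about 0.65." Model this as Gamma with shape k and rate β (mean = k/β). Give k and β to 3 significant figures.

k ≈ 2.37, β ≈ 0.00305

For Gamma(k, rate β): mean = k/β, variance = k/β², so CV = 1/√k.
CV = 0.65, hence k = 1/CV² = 2.37.
Then β = k/mean = 2.37/777 = 0.00305.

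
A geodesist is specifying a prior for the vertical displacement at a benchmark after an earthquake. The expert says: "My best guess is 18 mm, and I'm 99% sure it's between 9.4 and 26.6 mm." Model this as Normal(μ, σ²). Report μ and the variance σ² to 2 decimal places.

μ = 18.00, σ² = 11.15

A symmetric 99% interval runs μ ± z·σ with z = 2.576.
Half-width = 8.6, so σ = 8.6/2.576 = 3.339 and σ² = 11.15.
μ is the stated best guess, 18.00.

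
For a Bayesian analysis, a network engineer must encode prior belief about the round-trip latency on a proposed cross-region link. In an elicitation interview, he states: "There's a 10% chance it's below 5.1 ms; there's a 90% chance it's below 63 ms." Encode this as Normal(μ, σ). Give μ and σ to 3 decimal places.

μ = 34.050, σ = 22.590

For Normal(μ,σ), the p-quantile is μ + z_p·σ. Here z_{0.1} = -1.282, z_{0.9} = 1.282.
So 5.1 = μ − 1.282σ and 63 = μ + 1.282σ.
Subtracting: σ = (63 − 5.1)/(1.282 − (-1.282)) = 22.590.
Then μ = 5.1 − (-1.282)·22.590 = 34.050.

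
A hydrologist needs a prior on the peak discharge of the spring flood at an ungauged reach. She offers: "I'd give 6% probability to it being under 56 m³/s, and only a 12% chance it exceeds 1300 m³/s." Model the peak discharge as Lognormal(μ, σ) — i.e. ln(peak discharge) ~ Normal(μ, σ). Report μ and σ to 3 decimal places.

μ ≈ 5.816, σ ≈ 1.152

If T ~ Lognormal(μ,σ) then ln T ~ Normal(μ,σ), so the p-quantile of ln T is μ + z_p·σ.
ln(56) = 4.025 and ln(1300) = 7.17; z_{0.06} = -1.555, z_{0.88} = 1.175.
σ = (7.17 − 4.025)/(1.175 − (-1.555)) = 1.152.
μ = 4.025 − (-1.555)·1.152 = 5.816.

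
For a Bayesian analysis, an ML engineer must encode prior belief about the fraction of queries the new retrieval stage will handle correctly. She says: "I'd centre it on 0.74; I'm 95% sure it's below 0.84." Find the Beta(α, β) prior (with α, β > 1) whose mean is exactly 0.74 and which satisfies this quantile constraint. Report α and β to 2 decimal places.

With mean 0.74 fixed, write α = 0.74s, β = 0.26s where s = α+β.
Need P(θ < 0.84) = 0.95 under Beta(0.74s, 0.26s). Normal approximation: (q−m)/√(m(1−m)/s) ≈ z_{0.95} = 1.64, so s ≈ 0.74·0.26·(1.64)²/(0.84−0.74)² = 52.1.
At s = 52.1: P(θ<0.84) ≈ 0.962. Adjusting to match 0.95 gives s ≈ 45.07.
So α = 0.74·45.07 ≈ 33.35, β = 0.26·45.07 ≈ 11.72.

α ≈ 33.35, β ≈ 11.72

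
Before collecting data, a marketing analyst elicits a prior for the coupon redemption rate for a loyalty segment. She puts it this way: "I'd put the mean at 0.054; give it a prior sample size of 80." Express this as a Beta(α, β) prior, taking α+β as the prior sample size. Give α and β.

Under the effective-sample-size interpretation, Beta(α, β) has prior mean α/(α+β) and prior sample size α+β.
So α+β = 80 and α/(α+β) = 0.054, giving α = 0.054·80 = 4.32 and β = 80 − 4.32 = 75.68.

α = 4.32, β = 75.68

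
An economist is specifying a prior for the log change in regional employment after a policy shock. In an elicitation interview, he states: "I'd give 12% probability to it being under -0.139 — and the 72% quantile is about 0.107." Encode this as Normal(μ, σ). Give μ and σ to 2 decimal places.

For Normal(μ,σ), the p-quantile is μ + z_p·σ. Here z_{0.12} = -1.175, z_{0.72} = 0.5828.
So -0.139 = μ − 1.175σ and 0.107 = μ + 0.5828σ.
Subtracting: σ = (0.107 − -0.139)/(0.5828 − (-1.175)) = 0.14.
Then μ = -0.139 − (-1.175)·0.14 = 0.03.

μ = 0.03, σ = 0.14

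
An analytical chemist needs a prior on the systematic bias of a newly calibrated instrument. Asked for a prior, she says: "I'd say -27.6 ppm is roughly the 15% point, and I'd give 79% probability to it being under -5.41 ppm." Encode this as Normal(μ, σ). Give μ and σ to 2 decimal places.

The p-quantile of Normal(μ,σ) is μ + z_p·σ, with z_{0.15} = -1.036 and z_{0.79} = 0.8064.
Eliminate σ: μ = (z₂·x₁ − z₁·x₂)/(z₂ − z₁) = (0.8064·-27.6 − (-1.036)·-5.41)/1.843 = -15.12.
Then σ = (x₂ − x₁)/(z₂ − z₁) = (-5.41 − -27.6)/1.843 = 12.04.

μ = -15.12, σ = 12.04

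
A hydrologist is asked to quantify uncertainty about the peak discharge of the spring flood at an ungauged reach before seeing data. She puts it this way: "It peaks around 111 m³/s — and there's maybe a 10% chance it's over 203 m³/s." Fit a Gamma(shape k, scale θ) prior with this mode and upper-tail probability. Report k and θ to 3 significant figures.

k ≈ 6.23, θ ≈ 21.2

Gamma(k,θ) with k>1 has mode (k−1)θ, so θ = 111/(k−1).
Need P(X < 203) = 0.9 with θ tied to k this way. Start at k = 2, θ = 111: P(X<203) ≈ 0.546.
Too low — raise k to concentrate. Iterating converges to k ≈ 6.23.
Then θ = 111/(6.23−1) ≈ 21.2.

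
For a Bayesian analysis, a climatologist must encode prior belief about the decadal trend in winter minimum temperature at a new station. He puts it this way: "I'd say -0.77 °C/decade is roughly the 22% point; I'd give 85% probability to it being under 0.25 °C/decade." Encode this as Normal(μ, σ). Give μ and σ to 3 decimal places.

μ = -0.335, σ = 0.564

For Normal(μ,σ), the p-quantile is μ + z_p·σ. Here z_{0.22} = -0.7722, z_{0.85} = 1.036.
So -0.77 = μ − 0.7722σ and 0.25 = μ + 1.036σ.
Subtracting: σ = (0.25 − -0.77)/(1.036 − (-0.7722)) = 0.564.
Then μ = -0.77 − (-0.7722)·0.564 = -0.335.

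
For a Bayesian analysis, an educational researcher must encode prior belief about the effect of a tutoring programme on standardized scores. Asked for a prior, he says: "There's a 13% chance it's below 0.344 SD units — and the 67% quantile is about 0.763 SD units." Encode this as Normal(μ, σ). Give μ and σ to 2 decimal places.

μ = 0.65, σ = 0.27

For Normal(μ,σ), the p-quantile is μ + z_p·σ. Here z_{0.13} = -1.126, z_{0.67} = 0.4399.
So 0.344 = μ − 1.126σ and 0.763 = μ + 0.4399σ.
Subtracting: σ = (0.763 − 0.344)/(0.4399 − (-1.126)) = 0.27.
Then μ = 0.344 − (-1.126)·0.27 = 0.65.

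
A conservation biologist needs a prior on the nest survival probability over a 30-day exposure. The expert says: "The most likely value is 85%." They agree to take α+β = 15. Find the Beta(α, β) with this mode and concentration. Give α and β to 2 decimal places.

For α,β > 1 the Beta mode is (α−1)/(α+β−2). With α+β = 15, the mode is (α−1)/13.
Set (α−1)/13 = 0.85 → α = 1 + 0.85·13 = 12.05.
β = 15 − α = 2.95.

α = 12.05, β = 2.95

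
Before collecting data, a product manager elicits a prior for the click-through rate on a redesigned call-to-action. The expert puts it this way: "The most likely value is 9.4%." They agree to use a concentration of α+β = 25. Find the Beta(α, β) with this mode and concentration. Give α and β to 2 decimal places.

For α,β > 1 the Beta mode is (α−1)/(α+β−2). With α+β = 25, the mode is (α−1)/23.
Set (α−1)/23 = 0.094 → α = 1 + 0.094·23 = 3.16.
β = 25 − α = 21.84.

α = 3.16, β = 21.84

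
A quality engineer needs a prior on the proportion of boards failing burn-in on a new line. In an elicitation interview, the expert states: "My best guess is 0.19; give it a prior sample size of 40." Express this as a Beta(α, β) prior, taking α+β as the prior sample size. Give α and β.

Under the effective-sample-size interpretation, Beta(α, β) has prior mean α/(α+β) and prior sample size α+β.
So α+β = 40 and α/(α+β) = 0.19, giving α = 0.19·40 = 7.6 and β = 40 − 7.6 = 32.4.

α = 7.6, β = 32.4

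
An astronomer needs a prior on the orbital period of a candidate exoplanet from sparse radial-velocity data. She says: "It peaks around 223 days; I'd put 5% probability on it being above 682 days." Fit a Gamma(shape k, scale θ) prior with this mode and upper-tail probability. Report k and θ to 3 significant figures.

k ≈ 3.11, θ ≈ 105

Gamma(k,θ) with k>1 has mode (k−1)θ, so θ = 223/(k−1).
Need P(X < 682) = 0.95 with θ tied to k this way. Start at k = 2, θ = 223: P(X<682) ≈ 0.809.
Too low — raise k to concentrate. Iterating converges to k ≈ 3.11.
Then θ = 223/(3.11−1) ≈ 105.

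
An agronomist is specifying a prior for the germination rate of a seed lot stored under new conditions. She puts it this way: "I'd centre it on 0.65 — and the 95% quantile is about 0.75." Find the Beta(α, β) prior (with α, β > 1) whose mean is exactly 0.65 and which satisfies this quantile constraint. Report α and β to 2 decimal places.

With mean 0.65 fixed, write α = 0.65s, β = 0.35s where s = α+β.
Need P(θ < 0.75) = 0.95 under Beta(0.65s, 0.35s). Normal approximation: (q−m)/√(m(1−m)/s) ≈ z_{0.95} = 1.64, so s ≈ 0.65·0.35·(1.64)²/(0.75−0.65)² = 61.6.
At s = 61.6: P(θ<0.75) ≈ 0.956. Adjusting to match 0.95 gives s ≈ 57.04.
So α = 0.65·57.04 ≈ 37.07, β = 0.35·57.04 ≈ 19.96.

α ≈ 37.07, β ≈ 19.96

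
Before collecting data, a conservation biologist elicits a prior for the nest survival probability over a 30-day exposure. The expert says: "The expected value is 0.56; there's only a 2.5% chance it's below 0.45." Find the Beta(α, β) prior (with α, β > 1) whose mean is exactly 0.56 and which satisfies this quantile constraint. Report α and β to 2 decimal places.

α ≈ 44.17, β ≈ 34.70

With mean 0.56 fixed, write α = 0.56s, β = 0.44s where s = α+β.
Need P(θ < 0.45) = 0.025 under Beta(0.56s, 0.44s). Normal approximation: (q−m)/√(m(1−m)/s) ≈ z_{0.025} = -1.96, so s ≈ 0.56·0.44·(-1.96)²/(0.45−0.56)² = 78.2.
At s = 78.2: P(θ<0.45) ≈ 0.025. Adjusting to match 0.025 gives s ≈ 78.87.
So α = 0.56·78.87 ≈ 44.17, β = 0.44·78.87 ≈ 34.70.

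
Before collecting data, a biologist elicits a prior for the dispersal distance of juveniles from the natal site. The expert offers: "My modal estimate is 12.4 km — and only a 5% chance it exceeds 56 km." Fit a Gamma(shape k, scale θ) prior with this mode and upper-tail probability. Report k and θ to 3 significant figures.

Gamma(k,θ) with k>1 has mode (k−1)θ, so θ = 12.4/(k−1).
Need P(X < 56) = 0.95 with θ tied to k this way. Start at k = 2, θ = 12.4: P(X<56) ≈ 0.940.
Too low — raise k to concentrate. Iterating converges to k ≈ 2.08.
Then θ = 12.4/(2.08−1) ≈ 11.5.

k ≈ 2.08, θ ≈ 11.5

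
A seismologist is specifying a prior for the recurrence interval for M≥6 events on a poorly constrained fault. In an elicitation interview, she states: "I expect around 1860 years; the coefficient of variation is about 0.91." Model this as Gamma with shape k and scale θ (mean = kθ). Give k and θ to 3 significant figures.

k ≈ 1.21, θ ≈ 1540

For Gamma(k, scale θ): mean = kθ, variance = kθ², so CV = 1/√k.
CV = 0.91, hence k = 1/CV² = 1.21.
Then θ = mean/k = 1860/1.21 = 1540.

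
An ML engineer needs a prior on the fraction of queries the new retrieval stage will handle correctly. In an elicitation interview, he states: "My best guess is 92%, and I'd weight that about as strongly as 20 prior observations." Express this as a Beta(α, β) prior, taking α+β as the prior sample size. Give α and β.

Under the effective-sample-size interpretation, Beta(α, β) has prior mean α/(α+β) and prior sample size α+β.
So α+β = 20 and α/(α+β) = 0.92, giving α = 0.92·20 = 18.4 and β = 20 − 18.4 = 1.6.

α = 18.4, β = 1.6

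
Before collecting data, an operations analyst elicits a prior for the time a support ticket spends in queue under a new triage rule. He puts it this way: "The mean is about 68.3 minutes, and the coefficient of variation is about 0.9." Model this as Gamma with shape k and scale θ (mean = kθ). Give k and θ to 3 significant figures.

For Gamma(k, scale θ): mean = kθ, variance = kθ², so CV = 1/√k.
CV = 0.9, hence k = 1/CV² = 1.23.
Then θ = mean/k = 68.3/1.23 = 55.3.

k ≈ 1.23, θ ≈ 55.3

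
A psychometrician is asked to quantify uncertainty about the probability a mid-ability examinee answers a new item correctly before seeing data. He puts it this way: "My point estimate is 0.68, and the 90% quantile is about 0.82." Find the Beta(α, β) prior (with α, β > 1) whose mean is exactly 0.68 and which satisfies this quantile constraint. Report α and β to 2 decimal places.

α ≈ 11.18, β ≈ 5.26

With mean 0.68 fixed, write α = 0.68s, β = 0.32s where s = α+β.
Need P(θ < 0.82) = 0.9 under Beta(0.68s, 0.32s). Normal approximation: (q−m)/√(m(1−m)/s) ≈ z_{0.9} = 1.28, so s ≈ 0.68·0.32·(1.28)²/(0.82−0.68)² = 18.2.
At s = 18.2: P(θ<0.82) ≈ 0.913. Adjusting to match 0.9 gives s ≈ 16.44.
So α = 0.68·16.44 ≈ 11.18, β = 0.32·16.44 ≈ 5.26.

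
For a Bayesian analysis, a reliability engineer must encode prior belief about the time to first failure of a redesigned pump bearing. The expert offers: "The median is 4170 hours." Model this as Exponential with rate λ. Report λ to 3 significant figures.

λ ≈ 0.000166

Exponential median = ln 2 / λ, so λ = ln 2 / 4170.0 = 0.000166.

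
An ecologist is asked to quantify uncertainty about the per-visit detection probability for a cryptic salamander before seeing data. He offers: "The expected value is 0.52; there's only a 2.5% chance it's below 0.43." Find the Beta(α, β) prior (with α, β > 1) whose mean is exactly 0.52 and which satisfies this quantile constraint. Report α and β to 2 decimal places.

With mean 0.52 fixed, write α = 0.52s, β = 0.48s where s = α+β.
Need P(θ < 0.43) = 0.025 under Beta(0.52s, 0.48s). Normal approximation: (q−m)/√(m(1−m)/s) ≈ z_{0.025} = -1.96, so s ≈ 0.52·0.48·(-1.96)²/(0.43−0.52)² = 118.4.
At s = 118.4: P(θ<0.43) ≈ 0.025. Adjusting to match 0.025 gives s ≈ 117.79.
So α = 0.52·117.79 ≈ 61.25, β = 0.48·117.79 ≈ 56.54.

α ≈ 61.25, β ≈ 56.54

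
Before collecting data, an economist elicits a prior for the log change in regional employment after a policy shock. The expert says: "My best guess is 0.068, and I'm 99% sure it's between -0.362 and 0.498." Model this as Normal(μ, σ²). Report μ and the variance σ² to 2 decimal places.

μ = 0.07, σ² = 0.03

A symmetric 99% interval runs μ ± z·σ with z = 2.576.
Half-width = 0.43, so σ = 0.43/2.576 = 0.167 and σ² = 0.03.
μ is the stated best guess, 0.07.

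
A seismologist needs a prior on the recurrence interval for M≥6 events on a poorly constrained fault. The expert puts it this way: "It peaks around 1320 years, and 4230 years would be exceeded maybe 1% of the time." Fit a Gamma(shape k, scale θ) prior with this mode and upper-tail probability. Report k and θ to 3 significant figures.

Gamma(k,θ) with k>1 has mode (k−1)θ, so θ = 1320/(k−1).
Need P(X < 4230) = 0.99 with θ tied to k this way. Start at k = 2, θ = 1320: P(X<4230) ≈ 0.829.
Too low — raise k to concentrate. Iterating converges to k ≈ 4.27.
Then θ = 1320/(4.27−1) ≈ 404.

k ≈ 4.27, θ ≈ 404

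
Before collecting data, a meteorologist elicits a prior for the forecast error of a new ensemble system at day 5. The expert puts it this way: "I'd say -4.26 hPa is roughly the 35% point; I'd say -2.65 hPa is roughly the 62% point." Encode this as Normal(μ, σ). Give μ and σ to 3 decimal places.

For Normal(μ,σ), the p-quantile is μ + z_p·σ. Here z_{0.35} = -0.3853, z_{0.62} = 0.3055.
So -4.26 = μ − 0.3853σ and -2.65 = μ + 0.3055σ.
Subtracting: σ = (-2.65 − -4.26)/(0.3055 − (-0.3853)) = 2.331.
Then μ = -4.26 − (-0.3853)·2.331 = -3.362.

μ = -3.362, σ = 2.331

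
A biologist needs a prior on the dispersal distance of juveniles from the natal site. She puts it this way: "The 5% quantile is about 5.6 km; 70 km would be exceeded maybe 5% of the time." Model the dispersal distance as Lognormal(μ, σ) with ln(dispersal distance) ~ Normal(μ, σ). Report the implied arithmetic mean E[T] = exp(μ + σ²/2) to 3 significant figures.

If T ~ Lognormal(μ,σ) then ln T ~ Normal(μ,σ), so the p-quantile of ln T is μ + z_p·σ.
ln(5.6) = 1.723 and ln(70) = 4.248; z_{0.05} = -1.645, z_{0.95} = 1.645.
σ = (4.248 − 1.723)/(1.645 − (-1.645)) = 0.768.
μ = 1.723 − (-1.645)·0.768 = 2.986.
E[T] = exp(μ + σ²/2) = exp(2.986 + 0.2947) = 26.6 km.

E[T] ≈ 26.6 km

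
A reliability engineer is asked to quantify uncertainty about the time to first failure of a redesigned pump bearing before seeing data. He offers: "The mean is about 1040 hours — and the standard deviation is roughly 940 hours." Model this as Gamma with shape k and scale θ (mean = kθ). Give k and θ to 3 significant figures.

k ≈ 1.22, θ ≈ 850

For Gamma(k, scale θ): mean = kθ, variance = kθ², so CV = 1/√k.
CV = SD/mean = 940/1040 = 0.9038, hence k = 1/CV² = 1.22.
Then θ = mean/k = 1040/1.22 = 850.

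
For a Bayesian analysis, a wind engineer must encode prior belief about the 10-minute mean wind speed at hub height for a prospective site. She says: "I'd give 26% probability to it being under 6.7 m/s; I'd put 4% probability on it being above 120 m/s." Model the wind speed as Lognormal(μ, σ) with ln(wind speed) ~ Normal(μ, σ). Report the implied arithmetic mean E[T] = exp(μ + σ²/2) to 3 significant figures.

E[T] ≈ 30.1 m/s

If T ~ Lognormal(μ,σ) then ln T ~ Normal(μ,σ), so the p-quantile of ln T is μ + z_p·σ.
ln(6.7) = 1.902 and ln(120) = 4.787; z_{0.26} = -0.6433, z_{0.96} = 1.751.
σ = (4.787 − 1.902)/(1.751 − (-0.6433)) = 1.205.
μ = 1.902 − (-0.6433)·1.205 = 2.677.
E[T] = exp(μ + σ²/2) = exp(2.677 + 0.7263) = 30.1 m/s.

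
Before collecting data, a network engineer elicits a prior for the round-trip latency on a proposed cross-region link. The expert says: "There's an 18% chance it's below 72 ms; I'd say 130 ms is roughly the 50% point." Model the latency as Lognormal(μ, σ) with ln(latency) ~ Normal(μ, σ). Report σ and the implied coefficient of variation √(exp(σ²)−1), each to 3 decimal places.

σ ≈ 0.646, CV ≈ 0.719

If T ~ Lognormal(μ,σ) then ln T ~ Normal(μ,σ), so the p-quantile of ln T is μ + z_p·σ.
ln(72) = 4.277 and ln(130) = 4.868; z_{0.18} = -0.9154, z_{0.5} = 0.
σ = (4.868 − 4.277)/(0 − (-0.9154)) = 0.646.
μ = 4.277 − (-0.9154)·0.646 = 4.868.
CV = √(exp(σ²)−1) = √(exp(0.4167)−1) = 0.719.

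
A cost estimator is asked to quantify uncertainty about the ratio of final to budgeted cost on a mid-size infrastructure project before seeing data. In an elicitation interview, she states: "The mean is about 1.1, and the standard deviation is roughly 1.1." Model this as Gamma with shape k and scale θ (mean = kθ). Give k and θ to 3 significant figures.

k ≈ 1, θ ≈ 1.1

For Gamma(k, scale θ): mean = kθ, variance = kθ², so CV = 1/√k.
CV = SD/mean = 1.1/1.1 = 1, hence k = 1/CV² = 1.
Then θ = mean/k = 1.1/1 = 1.1.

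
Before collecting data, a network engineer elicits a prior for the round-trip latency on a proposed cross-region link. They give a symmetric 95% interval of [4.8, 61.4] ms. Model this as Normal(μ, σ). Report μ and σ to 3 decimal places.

A symmetric 95% interval runs μ ± z·σ with z = 1.96.
Half-width = 28.3, so σ = 28.3/1.96 = 14.439.
μ is the interval midpoint, 33.100.

μ = 33.100, σ = 14.439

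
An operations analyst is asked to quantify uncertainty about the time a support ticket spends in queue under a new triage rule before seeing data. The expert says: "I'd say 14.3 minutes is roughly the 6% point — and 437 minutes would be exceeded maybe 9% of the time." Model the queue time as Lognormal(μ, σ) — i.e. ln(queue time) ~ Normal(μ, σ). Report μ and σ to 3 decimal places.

μ ≈ 4.496, σ ≈ 1.181

If T ~ Lognormal(μ,σ) then ln T ~ Normal(μ,σ), so the p-quantile of ln T is μ + z_p·σ.
ln(14.3) = 2.66 and ln(437) = 6.08; z_{0.06} = -1.555, z_{0.91} = 1.341.
σ = (6.08 − 2.66)/(1.341 − (-1.555)) = 1.181.
μ = 2.66 − (-1.555)·1.181 = 4.496.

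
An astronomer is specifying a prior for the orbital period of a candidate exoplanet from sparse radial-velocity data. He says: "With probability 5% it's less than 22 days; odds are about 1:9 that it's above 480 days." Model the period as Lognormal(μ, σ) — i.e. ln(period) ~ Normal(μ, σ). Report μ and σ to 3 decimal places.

If T ~ Lognormal(μ,σ) then ln T ~ Normal(μ,σ), so the p-quantile of ln T is μ + z_p·σ.
ln(22) = 3.091 and ln(480) = 6.174; z_{0.05} = -1.645, z_{0.9} = 1.282.
σ = (6.174 − 3.091)/(1.282 − (-1.645)) = 1.053.
μ = 3.091 − (-1.645)·1.053 = 4.824.

μ ≈ 4.824, σ ≈ 1.053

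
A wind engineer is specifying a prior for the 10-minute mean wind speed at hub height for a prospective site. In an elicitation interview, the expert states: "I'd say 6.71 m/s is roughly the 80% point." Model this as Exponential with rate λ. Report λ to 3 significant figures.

λ ≈ 0.24

P(T < 6.71) = 1 − e^(−λ·6.71) = 0.8, so λ = −ln(1−0.8)/6.71 = −ln(0.2)/6.71 = 0.24.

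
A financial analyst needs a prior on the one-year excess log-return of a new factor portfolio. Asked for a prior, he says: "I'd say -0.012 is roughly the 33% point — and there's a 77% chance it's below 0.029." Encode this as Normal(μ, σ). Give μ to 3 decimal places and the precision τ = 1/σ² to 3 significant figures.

The p-quantile of Normal(μ,σ) is μ + z_p·σ, with z_{0.33} = -0.4399 and z_{0.77} = 0.7388.
Eliminate σ: μ = (z₂·x₁ − z₁·x₂)/(z₂ − z₁) = (0.7388·-0.012 − (-0.4399)·0.029)/1.179 = 0.003.
Then σ = (x₂ − x₁)/(z₂ − z₁) = (0.029 − -0.012)/1.179 = 0.035.
Precision τ = 1/σ² = 1/0.03478² = 827.

μ = 0.003, τ = 827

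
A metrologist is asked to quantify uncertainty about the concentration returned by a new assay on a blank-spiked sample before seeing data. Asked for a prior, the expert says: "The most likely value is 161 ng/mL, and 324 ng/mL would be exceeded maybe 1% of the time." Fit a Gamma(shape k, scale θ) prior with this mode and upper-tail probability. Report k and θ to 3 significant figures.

Gamma(k,θ) with k>1 has mode (k−1)θ, so θ = 161/(k−1).
Need P(X < 324) = 0.99 with θ tied to k this way. Start at k = 2, θ = 161: P(X<324) ≈ 0.597.
Too low — raise k to concentrate. Iterating converges to k ≈ 11.
Then θ = 161/(11−1) ≈ 16.1.

k ≈ 11, θ ≈ 16.1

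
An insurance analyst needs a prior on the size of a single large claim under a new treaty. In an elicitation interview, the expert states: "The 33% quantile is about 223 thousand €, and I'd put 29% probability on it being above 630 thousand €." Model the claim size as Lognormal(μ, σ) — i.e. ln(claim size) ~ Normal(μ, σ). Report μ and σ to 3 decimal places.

μ ≈ 5.867, σ ≈ 1.046

If T ~ Lognormal(μ,σ) then ln T ~ Normal(μ,σ), so the p-quantile of ln T is μ + z_p·σ.
ln(223) = 5.407 and ln(630) = 6.446; z_{0.33} = -0.4399, z_{0.71} = 0.5534.
σ = (6.446 − 5.407)/(0.5534 − (-0.4399)) = 1.046.
μ = 5.407 − (-0.4399)·1.046 = 5.867.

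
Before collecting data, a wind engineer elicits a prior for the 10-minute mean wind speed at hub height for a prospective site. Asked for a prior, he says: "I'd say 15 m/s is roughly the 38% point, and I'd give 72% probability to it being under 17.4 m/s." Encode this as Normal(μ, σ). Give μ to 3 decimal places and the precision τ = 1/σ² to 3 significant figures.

For Normal(μ,σ), the p-quantile is μ + z_p·σ. Here z_{0.38} = -0.3055, z_{0.72} = 0.5828.
So 15 = μ − 0.3055σ and 17.4 = μ + 0.5828σ.
Subtracting: σ = (17.4 − 15)/(0.5828 − (-0.3055)) = 2.702.
Then μ = 15 − (-0.3055)·2.702 = 15.825.
Precision τ = 1/σ² = 1/2.702² = 0.137.

μ = 15.825, τ = 0.137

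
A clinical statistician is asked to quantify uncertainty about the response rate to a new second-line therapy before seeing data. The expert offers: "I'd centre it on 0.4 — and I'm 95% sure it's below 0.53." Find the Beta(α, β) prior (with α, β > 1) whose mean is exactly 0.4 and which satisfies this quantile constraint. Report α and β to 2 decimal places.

With mean 0.4 fixed, write α = 0.4s, β = 0.6s where s = α+β.
Need P(θ < 0.53) = 0.95 under Beta(0.4s, 0.6s). Normal approximation: (q−m)/√(m(1−m)/s) ≈ z_{0.95} = 1.64, so s ≈ 0.4·0.6·(1.64)²/(0.53−0.4)² = 38.4.
At s = 38.4: P(θ<0.53) ≈ 0.948. Adjusting to match 0.95 gives s ≈ 39.30.
So α = 0.4·39.30 ≈ 15.72, β = 0.6·39.30 ≈ 23.58.

α ≈ 15.72, β ≈ 23.58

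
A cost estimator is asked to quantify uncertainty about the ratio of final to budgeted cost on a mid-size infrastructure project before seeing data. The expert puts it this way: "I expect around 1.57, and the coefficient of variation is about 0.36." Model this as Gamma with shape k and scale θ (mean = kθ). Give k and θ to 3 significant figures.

k ≈ 7.72, θ ≈ 0.203

For Gamma(k, scale θ): mean = kθ, variance = kθ², so CV = 1/√k.
CV = 0.36, hence k = 1/CV² = 7.72.
Then θ = mean/k = 1.57/7.72 = 0.203.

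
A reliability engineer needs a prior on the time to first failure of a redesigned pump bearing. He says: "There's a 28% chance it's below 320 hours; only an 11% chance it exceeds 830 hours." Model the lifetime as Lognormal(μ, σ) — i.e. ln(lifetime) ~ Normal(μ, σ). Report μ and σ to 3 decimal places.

If T ~ Lognormal(μ,σ) then ln T ~ Normal(μ,σ), so the p-quantile of ln T is μ + z_p·σ.
ln(320) = 5.768 and ln(830) = 6.721; z_{0.28} = -0.5828, z_{0.89} = 1.227.
σ = (6.721 − 5.768)/(1.227 − (-0.5828)) = 0.527.
μ = 5.768 − (-0.5828)·0.527 = 6.075.

μ ≈ 6.075, σ ≈ 0.527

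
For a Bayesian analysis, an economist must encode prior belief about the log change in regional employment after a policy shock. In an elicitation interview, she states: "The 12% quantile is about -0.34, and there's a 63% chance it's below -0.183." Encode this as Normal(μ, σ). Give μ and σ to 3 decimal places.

μ = -0.218, σ = 0.104

The p-quantile of Normal(μ,σ) is μ + z_p·σ, with z_{0.12} = -1.175 and z_{0.63} = 0.3319.
Eliminate σ: μ = (z₂·x₁ − z₁·x₂)/(z₂ − z₁) = (0.3319·-0.34 − (-1.175)·-0.183)/1.507 = -0.218.
Then σ = (x₂ − x₁)/(z₂ − z₁) = (-0.183 − -0.34)/1.507 = 0.104.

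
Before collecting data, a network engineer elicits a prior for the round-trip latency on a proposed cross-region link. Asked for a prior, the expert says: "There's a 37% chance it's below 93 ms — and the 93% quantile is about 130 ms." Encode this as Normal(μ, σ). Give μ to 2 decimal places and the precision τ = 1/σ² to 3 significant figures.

μ = 99.79, τ = 0.00239

For Normal(μ,σ), the p-quantile is μ + z_p·σ. Here z_{0.37} = -0.3319, z_{0.93} = 1.476.
So 93 = μ − 0.3319σ and 130 = μ + 1.476σ.
Subtracting: σ = (130 − 93)/(1.476 − (-0.3319)) = 20.47.
Then μ = 93 − (-0.3319)·20.47 = 99.79.
Precision τ = 1/σ² = 1/20.47² = 0.00239.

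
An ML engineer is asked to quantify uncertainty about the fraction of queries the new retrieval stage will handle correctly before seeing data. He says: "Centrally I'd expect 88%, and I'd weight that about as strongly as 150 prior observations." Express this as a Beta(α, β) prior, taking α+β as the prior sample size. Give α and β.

Under the effective-sample-size interpretation, Beta(α, β) has prior mean α/(α+β) and prior sample size α+β.
So α+β = 150 and α/(α+β) = 0.88, giving α = 0.88·150 = 132 and β = 150 − 132 = 18.

α = 132, β = 18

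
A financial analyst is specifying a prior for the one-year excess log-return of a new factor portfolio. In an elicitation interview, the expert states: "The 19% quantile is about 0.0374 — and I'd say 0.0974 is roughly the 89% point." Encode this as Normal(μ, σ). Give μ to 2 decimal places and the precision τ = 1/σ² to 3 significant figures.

μ = 0.06, τ = 1230

For Normal(μ,σ), the p-quantile is μ + z_p·σ. Here z_{0.19} = -0.8779, z_{0.89} = 1.227.
So 0.0374 = μ − 0.8779σ and 0.0974 = μ + 1.227σ.
Subtracting: σ = (0.0974 − 0.0374)/(1.227 − (-0.8779)) = 0.03.
Then μ = 0.0374 − (-0.8779)·0.03 = 0.06.
Precision τ = 1/σ² = 1/0.02851² = 1230.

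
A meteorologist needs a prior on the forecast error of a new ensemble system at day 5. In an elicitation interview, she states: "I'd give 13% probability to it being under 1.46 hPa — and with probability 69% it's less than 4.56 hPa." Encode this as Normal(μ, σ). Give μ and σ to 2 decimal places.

The p-quantile of Normal(μ,σ) is μ + z_p·σ, with z_{0.13} = -1.126 and z_{0.69} = 0.4959.
Eliminate σ: μ = (z₂·x₁ − z₁·x₂)/(z₂ − z₁) = (0.4959·1.46 − (-1.126)·4.56)/1.622 = 3.61.
Then σ = (x₂ − x₁)/(z₂ − z₁) = (4.56 − 1.46)/1.622 = 1.91.

μ = 3.61, σ = 1.91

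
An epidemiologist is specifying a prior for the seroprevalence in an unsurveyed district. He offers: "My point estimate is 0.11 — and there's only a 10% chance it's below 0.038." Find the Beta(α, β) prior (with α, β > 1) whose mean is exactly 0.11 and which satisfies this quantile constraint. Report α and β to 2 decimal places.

With mean 0.11 fixed, write α = 0.11s, β = 0.89s where s = α+β.
Need P(θ < 0.038) = 0.1 under Beta(0.11s, 0.89s). Normal approximation: (q−m)/√(m(1−m)/s) ≈ z_{0.1} = -1.28, so s ≈ 0.11·0.89·(-1.28)²/(0.038−0.11)² = 31.0.
At s = 31.0: P(θ<0.038) ≈ 0.061. Adjusting to match 0.1 gives s ≈ 22.99.
So α = 0.11·22.99 ≈ 2.53, β = 0.89·22.99 ≈ 20.46.

α ≈ 2.53, β ≈ 20.46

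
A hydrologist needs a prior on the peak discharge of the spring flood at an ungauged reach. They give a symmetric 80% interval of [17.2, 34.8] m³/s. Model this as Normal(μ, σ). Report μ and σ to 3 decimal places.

A symmetric 80% interval runs μ ± z·σ with z = 1.282.
Half-width = 8.8, so σ = 8.8/1.282 = 6.867.
μ is the interval midpoint, 26.000.

μ = 26.000, σ = 6.867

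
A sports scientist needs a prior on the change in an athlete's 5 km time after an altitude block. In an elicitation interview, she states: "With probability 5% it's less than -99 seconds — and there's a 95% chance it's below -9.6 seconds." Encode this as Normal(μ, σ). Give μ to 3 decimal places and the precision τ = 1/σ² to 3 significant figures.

For Normal(μ,σ), the p-quantile is μ + z_p·σ. Here z_{0.05} = -1.645, z_{0.95} = 1.645.
So -99 = μ − 1.645σ and -9.6 = μ + 1.645σ.
Subtracting: σ = (-9.6 − -99)/(1.645 − (-1.645)) = 27.176.
Then μ = -99 − (-1.645)·27.176 = -54.300.
Precision τ = 1/σ² = 1/27.18² = 0.00135.

μ = -54.300, τ = 0.00135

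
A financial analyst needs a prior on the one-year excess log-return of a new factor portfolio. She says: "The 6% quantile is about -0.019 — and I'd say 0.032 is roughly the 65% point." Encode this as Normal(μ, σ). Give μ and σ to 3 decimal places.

μ = 0.022, σ = 0.026

The p-quantile of Normal(μ,σ) is μ + z_p·σ, with z_{0.06} = -1.555 and z_{0.65} = 0.3853.
Eliminate σ: μ = (z₂·x₁ − z₁·x₂)/(z₂ − z₁) = (0.3853·-0.019 − (-1.555)·0.032)/1.94 = 0.022.
Then σ = (x₂ − x₁)/(z₂ − z₁) = (0.032 − -0.019)/1.94 = 0.026.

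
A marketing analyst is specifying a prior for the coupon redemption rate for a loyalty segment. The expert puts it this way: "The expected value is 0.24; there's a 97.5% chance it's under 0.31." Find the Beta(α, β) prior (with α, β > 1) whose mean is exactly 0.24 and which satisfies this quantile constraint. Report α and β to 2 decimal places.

With mean 0.24 fixed, write α = 0.24s, β = 0.76s where s = α+β.
Need P(θ < 0.31) = 0.975 under Beta(0.24s, 0.76s). Normal approximation: (q−m)/√(m(1−m)/s) ≈ z_{0.975} = 1.96, so s ≈ 0.24·0.76·(1.96)²/(0.31−0.24)² = 143.0.
At s = 143.0: P(θ<0.31) ≈ 0.970. Adjusting to match 0.975 gives s ≈ 155.20.
So α = 0.24·155.20 ≈ 37.25, β = 0.76·155.20 ≈ 117.96.

α ≈ 37.25, β ≈ 117.96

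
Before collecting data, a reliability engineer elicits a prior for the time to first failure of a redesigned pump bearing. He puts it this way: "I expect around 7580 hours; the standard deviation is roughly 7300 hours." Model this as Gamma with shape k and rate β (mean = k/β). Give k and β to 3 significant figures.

For Gamma(k, rate β): mean = k/β, variance = k/β², so CV = 1/√k.
CV = SD/mean = 7300/7580 = 0.9631, hence k = 1/CV² = 1.08.
Then β = k/mean = 1.08/7580 = 0.000142.

k ≈ 1.08, β ≈ 0.000142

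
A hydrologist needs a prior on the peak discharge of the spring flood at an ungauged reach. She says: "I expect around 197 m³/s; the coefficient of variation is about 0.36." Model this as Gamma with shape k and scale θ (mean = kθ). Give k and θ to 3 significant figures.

For Gamma(k, scale θ): mean = kθ, variance = kθ², so CV = 1/√k.
CV = 0.36, hence k = 1/CV² = 7.72.
Then θ = mean/k = 197/7.72 = 25.5.

k ≈ 7.72, θ ≈ 25.5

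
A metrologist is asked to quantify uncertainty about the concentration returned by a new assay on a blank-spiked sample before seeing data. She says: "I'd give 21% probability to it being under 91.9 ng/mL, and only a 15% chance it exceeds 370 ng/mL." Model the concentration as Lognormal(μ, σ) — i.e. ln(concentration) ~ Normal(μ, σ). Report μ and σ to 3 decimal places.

If T ~ Lognormal(μ,σ) then ln T ~ Normal(μ,σ), so the p-quantile of ln T is μ + z_p·σ.
ln(91.9) = 4.521 and ln(370) = 5.914; z_{0.21} = -0.8064, z_{0.85} = 1.036.
σ = (5.914 − 4.521)/(1.036 − (-0.8064)) = 0.756.
μ = 4.521 − (-0.8064)·0.756 = 5.130.

μ ≈ 5.130, σ ≈ 0.756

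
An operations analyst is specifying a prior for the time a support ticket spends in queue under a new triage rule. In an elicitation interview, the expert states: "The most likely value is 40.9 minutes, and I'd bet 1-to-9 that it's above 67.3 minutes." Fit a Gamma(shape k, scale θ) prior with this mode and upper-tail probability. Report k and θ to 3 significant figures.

k ≈ 8.6, θ ≈ 5.38

Gamma(k,θ) with k>1 has mode (k−1)θ, so θ = 40.9/(k−1).
Need P(X < 67.3) = 0.9 with θ tied to k this way. Start at k = 2, θ = 40.9: P(X<67.3) ≈ 0.490.
Too low — raise k to concentrate. Iterating converges to k ≈ 8.6.
Then θ = 40.9/(8.6−1) ≈ 5.38.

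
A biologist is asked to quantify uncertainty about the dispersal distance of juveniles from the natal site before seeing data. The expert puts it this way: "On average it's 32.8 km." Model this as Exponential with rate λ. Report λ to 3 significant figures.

λ ≈ 0.0305

Exponential mean = 1/λ, so λ = 1/32.8 = 0.0305.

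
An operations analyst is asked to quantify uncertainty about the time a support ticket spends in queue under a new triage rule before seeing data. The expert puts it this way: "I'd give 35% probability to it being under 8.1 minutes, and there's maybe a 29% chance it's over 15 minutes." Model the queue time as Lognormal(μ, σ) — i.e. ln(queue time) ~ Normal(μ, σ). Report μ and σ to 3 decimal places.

μ ≈ 2.345, σ ≈ 0.656

If T ~ Lognormal(μ,σ) then ln T ~ Normal(μ,σ), so the p-quantile of ln T is μ + z_p·σ.
ln(8.1) = 2.092 and ln(15) = 2.708; z_{0.35} = -0.3853, z_{0.71} = 0.5534.
σ = (2.708 − 2.092)/(0.5534 − (-0.3853)) = 0.656.
μ = 2.092 − (-0.3853)·0.656 = 2.345.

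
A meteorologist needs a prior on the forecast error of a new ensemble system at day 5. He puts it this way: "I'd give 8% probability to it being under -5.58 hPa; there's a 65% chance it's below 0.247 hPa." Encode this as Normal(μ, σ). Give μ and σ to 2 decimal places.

μ = -1.01, σ = 3.25

The p-quantile of Normal(μ,σ) is μ + z_p·σ, with z_{0.08} = -1.405 and z_{0.65} = 0.3853.
Eliminate σ: μ = (z₂·x₁ − z₁·x₂)/(z₂ − z₁) = (0.3853·-5.58 − (-1.405)·0.247)/1.79 = -1.01.
Then σ = (x₂ − x₁)/(z₂ − z₁) = (0.247 − -5.58)/1.79 = 3.25.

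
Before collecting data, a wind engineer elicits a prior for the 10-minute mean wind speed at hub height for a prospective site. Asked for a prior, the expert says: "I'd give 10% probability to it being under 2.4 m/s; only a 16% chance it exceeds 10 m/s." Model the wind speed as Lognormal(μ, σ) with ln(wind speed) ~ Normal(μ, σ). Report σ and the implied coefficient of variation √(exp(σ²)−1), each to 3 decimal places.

If T ~ Lognormal(μ,σ) then ln T ~ Normal(μ,σ), so the p-quantile of ln T is μ + z_p·σ.
ln(2.4) = 0.8755 and ln(10) = 2.303; z_{0.1} = -1.282, z_{0.84} = 0.9945.
σ = (2.303 − 0.8755)/(0.9945 − (-1.282)) = 0.627.
μ = 0.8755 − (-1.282)·0.627 = 1.679.
CV = √(exp(σ²)−1) = √(exp(0.3932)−1) = 0.694.

σ ≈ 0.627, CV ≈ 0.694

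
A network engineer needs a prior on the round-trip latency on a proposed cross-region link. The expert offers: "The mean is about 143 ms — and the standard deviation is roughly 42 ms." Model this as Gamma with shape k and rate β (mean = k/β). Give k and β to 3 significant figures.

k ≈ 11.6, β ≈ 0.0811

For Gamma(k, rate β): mean = k/β, variance = k/β², so CV = 1/√k.
CV = SD/mean = 42/143 = 0.2937, hence k = 1/CV² = 11.6.
Then β = k/mean = 11.6/143 = 0.0811.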